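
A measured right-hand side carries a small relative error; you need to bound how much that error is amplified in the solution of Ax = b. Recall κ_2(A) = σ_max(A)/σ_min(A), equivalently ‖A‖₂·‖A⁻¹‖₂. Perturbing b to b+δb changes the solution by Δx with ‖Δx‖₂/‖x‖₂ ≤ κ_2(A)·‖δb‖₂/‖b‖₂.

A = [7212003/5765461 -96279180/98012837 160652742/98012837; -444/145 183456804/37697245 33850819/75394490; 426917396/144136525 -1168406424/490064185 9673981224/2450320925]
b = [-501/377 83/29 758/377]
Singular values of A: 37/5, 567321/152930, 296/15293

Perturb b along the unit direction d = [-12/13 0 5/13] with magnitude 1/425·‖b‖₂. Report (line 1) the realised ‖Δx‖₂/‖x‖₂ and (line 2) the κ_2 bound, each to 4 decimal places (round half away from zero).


0.0044
0.8996

from the listed singular values, σ₁ = 37/5, σ_n = 296/15293
κ_2(A) = (37/5) / (296/15293) = 382.3250
κ_2(A)·‖δb‖/‖b‖ = 0.8996
solve Ax = b  →  x = [-82.7459 -54.2287 29.8385]
‖b‖ = 3.7417, ‖x‖ = 103.3343
δb = ε·‖b‖·d = [-0.0081 0.0000 0.0034]; solving A·Δx = δb gives ‖Δx‖ = 0.4549
dividing the unrounded norms, ‖Δx‖/‖x‖ = 0.0044
realised/bound (from unrounded values) ≈ 0.0049


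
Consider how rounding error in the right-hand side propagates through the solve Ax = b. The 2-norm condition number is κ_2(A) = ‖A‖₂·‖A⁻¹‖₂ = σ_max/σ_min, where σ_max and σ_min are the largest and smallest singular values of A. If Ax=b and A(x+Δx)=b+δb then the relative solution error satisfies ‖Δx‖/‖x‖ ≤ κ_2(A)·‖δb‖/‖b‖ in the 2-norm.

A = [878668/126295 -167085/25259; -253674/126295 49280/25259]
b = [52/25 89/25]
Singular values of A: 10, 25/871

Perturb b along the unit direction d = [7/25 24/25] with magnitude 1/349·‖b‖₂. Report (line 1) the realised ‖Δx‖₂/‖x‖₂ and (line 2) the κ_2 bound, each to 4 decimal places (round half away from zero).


0.0030
0.9983

σ_max = 10, σ_min = 25/871
κ = σ_max/σ_min = 10/(25/871) = 348.4000
worst-case relative error ≤ 348.4000 × 1/349 = 0.9983
solve Ax = b  →  x = [96.1828 100.8469]
‖b‖ = 4.1231, ‖x‖ = 139.3600
re-solving with b+δb shifts x by Δx of norm 0.4116
dividing the unrounded norms, ‖Δx‖/‖x‖ = 0.0030
so the bound overstates the realised error by a factor of ≈ 337.9977 (computed from the unrounded values)


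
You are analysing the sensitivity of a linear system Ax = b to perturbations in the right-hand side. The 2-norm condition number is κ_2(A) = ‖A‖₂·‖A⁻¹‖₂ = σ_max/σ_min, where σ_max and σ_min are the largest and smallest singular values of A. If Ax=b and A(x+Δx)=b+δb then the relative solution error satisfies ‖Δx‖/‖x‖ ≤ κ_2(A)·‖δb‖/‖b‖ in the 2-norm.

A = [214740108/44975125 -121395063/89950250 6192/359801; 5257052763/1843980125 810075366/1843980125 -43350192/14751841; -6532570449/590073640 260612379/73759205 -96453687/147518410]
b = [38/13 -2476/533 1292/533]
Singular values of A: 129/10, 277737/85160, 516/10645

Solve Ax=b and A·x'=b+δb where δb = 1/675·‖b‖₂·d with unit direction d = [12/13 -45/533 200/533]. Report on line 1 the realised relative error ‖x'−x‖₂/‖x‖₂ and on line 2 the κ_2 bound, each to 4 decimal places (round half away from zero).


0.0022
0.3943

σ_max = 129/10, σ_min = 516/10645
κ = σ_max/σ_min = (129/10)/(516/10645) = 266.1250
worst-case relative error ≤ 266.1250 × 1/675 = 0.3943
solve Ax = b  →  x = [21.0472 72.7154 32.8704]
‖b‖ = 6.0000, ‖x‖ = 82.5286
re-solving with b+δb shifts x by Δx of norm 0.1834
dividing the unrounded norms, ‖Δx‖/‖x‖ = 0.0022
so the bound overstates the realised error by a factor of ≈ 177.4366 (computed from the unrounded values)


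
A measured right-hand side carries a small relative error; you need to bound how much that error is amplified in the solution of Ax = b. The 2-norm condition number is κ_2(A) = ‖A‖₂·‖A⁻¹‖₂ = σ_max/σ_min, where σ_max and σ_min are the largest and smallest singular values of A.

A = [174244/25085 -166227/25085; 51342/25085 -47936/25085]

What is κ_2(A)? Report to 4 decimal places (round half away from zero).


346.0000

AᵀA = [1319878900/25170289 -1257007500/25170289; -1257007500/25170289 1197171025/25170289]; tr = 2992925/29929, det = 2500/29929
eigenvalues of AᵀA: λ = (tr ± √(tr²−4·det))/2 = 100, 25/29929
κ_2(A) = √(λ_max/λ_min) = √(100 / (25/29929)) = 346.0000


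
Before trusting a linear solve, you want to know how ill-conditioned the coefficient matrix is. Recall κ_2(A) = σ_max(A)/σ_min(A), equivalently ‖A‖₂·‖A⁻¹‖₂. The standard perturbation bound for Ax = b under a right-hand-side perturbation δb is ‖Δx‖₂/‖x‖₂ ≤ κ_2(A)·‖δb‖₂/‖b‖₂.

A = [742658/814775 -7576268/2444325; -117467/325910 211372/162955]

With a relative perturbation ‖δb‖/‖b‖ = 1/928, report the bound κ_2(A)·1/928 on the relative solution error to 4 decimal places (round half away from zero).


0.2026

M = AᵀA = [15095420249/15712622500 -38802794926/11784466875; -38802794926/11784466875 399126712096/35353400625]. tr(M)=2771785009/226261764, det(M)=240100/56565441
char-poly roots: 49/4 and 19600/56565441
σ_max=√(49/4)=(7/2), σ_min=√(19600/56565441)=(140/7521) → κ = 188.0250
bound on ‖Δx‖/‖x‖: κ·ε = 188.0250·1/928 = 0.2026


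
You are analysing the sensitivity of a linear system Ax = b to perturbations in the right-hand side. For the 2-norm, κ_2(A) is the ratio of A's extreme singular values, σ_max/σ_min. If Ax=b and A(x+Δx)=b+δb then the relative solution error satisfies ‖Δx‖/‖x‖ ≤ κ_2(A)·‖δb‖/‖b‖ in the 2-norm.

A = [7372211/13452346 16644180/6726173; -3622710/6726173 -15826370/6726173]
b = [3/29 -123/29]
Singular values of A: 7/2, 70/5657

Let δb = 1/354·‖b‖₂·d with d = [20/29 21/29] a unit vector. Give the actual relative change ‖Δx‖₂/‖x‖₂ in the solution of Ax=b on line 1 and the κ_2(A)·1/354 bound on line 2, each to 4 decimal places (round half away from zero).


from the listed singular values, σ₁ = 7/2, σ_n = 70/5657
κ_2(A) = (7/2) / (70/5657) = 282.8500
bound on ‖Δx‖/‖x‖: κ·ε = 282.8500·1/354 = 0.7990
solve Ax = b  →  x = [236.7178 -52.3829]
‖b‖ = 4.2426, ‖x‖ = 242.4444
with δb = [0.0083 0.0087], A·Δx = δb → ‖Δx‖ = 0.9685
dividing the unrounded norms, ‖Δx‖/‖x‖ = 0.0040
tightness: 0.0040 against a bound of 0.7990 (unrounded ratio ≈ 0.0050)

0.0040
0.7990


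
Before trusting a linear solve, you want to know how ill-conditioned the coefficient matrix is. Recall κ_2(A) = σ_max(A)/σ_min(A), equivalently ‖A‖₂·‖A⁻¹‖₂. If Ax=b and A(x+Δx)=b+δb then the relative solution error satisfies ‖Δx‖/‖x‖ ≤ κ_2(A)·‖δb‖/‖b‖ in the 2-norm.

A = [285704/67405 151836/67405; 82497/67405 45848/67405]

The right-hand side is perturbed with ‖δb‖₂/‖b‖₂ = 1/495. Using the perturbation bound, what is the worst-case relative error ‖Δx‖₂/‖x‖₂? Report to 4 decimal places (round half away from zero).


AᵀA = [3537301225/181737361 1886499000/181737361; 1886499000/181737361 1006248400/181737361]; tr = 15721625/628849, det = 10000/628849
λ_max, λ_min = (15721625/628849 ± √247144338680625/395451064801)/2 = 25, 400/628849
so κ_2 = √(25 / (400/628849)) = 198.2500
worst-case relative error ≤ 198.2500 × 1/495 = 0.4005

0.4005


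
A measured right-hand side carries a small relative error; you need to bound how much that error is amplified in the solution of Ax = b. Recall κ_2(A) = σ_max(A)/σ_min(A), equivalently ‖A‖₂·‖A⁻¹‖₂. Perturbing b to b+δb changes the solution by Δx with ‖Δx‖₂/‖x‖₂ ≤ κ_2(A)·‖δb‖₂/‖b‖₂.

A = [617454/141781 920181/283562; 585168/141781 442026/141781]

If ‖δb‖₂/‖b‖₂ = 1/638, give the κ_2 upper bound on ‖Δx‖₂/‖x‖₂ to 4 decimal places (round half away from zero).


0.4789

form AᵀA = [860488740/23902321 645355755/23902321; 645355755/23902321 1936124865/95609284] with trace 5378079825/95609284 and determinant 810000/23902321
eigenvalues of AᵀA: λ = (tr ± √(tr²−4·det))/2 = 225/4, 14400/23902321
κ_2(A) = √(λ_max/λ_min) = √((225/4) / (14400/23902321)) = 305.5625
worst-case relative error ≤ 305.5625 × 1/638 = 0.4789


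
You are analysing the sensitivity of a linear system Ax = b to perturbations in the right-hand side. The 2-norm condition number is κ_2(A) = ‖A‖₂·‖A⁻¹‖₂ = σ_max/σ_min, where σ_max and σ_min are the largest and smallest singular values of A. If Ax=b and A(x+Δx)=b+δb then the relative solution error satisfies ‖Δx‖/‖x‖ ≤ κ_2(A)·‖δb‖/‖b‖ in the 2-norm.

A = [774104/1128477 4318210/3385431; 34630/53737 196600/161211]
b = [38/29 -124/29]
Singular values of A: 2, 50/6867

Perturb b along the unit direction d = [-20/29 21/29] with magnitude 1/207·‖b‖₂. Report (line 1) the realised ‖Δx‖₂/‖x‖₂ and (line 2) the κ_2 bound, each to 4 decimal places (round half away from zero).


largest singular value 2, smallest 50/6867
κ = σ_max/σ_min = 2/(50/6867) = 274.6800
bound on ‖Δx‖/‖x‖: κ·ε = 274.6800·1/207 = 1.3270
solve Ax = b  →  x = [484.2588 -259.4047]
2-norm of b is 4.4721; of x, 549.3609
δb = ε·‖b‖·d = [-0.0149 0.0156]; solving A·Δx = δb gives ‖Δx‖ = 2.9672
dividing the unrounded norms, ‖Δx‖/‖x‖ = 0.0054
tightness: 0.0054 against a bound of 1.3270 (unrounded ratio ≈ 0.0041)

0.0054
1.3270


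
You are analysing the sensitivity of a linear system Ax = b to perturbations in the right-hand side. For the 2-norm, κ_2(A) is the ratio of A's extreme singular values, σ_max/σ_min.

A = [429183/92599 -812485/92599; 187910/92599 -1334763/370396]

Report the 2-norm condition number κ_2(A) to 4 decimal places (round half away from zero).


AᵀA = [1298865181/50737129 -4868740575/101474258; -4868740575/101474258 73039658401/811794064]; tr = 324641873/2808976, det = 3418801/2808976
λ_max, λ_min = (324641873/2808976 ± √105353932385117025/7890346168576)/2 = 1849/16, 1849/175561
κ_2(A) = √(λ_max/λ_min) = √((1849/16) / (1849/175561)) = 104.7500

104.7500


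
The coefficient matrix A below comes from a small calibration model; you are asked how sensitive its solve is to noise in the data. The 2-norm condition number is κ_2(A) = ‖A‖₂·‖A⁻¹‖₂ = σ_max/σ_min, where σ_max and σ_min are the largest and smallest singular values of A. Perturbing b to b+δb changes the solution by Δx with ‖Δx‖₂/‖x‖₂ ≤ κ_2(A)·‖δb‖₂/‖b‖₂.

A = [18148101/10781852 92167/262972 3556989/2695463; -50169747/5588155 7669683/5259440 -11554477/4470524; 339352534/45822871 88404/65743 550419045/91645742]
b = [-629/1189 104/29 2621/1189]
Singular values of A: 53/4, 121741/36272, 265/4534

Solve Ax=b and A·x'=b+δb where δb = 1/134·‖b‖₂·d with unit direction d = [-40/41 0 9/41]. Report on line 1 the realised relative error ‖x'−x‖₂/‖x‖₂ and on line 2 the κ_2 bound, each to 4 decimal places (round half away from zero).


0.0316
1.6918

from the listed singular values, σ₁ = 53/4, σ_n = 265/4534
κ = σ_max/σ_min = (53/4)/(265/4534) = 226.7000
κ_2(A)·‖δb‖/‖b‖ = 1.6918
solve Ax = b  →  x = [-5.3462 -12.9725 9.8637]
‖b‖ = 4.2426, ‖x‖ = 17.1511
δb = ε·‖b‖·d = [-0.0309 0.0000 0.0070]; solving A·Δx = δb gives ‖Δx‖ = 0.5417
relative error = 0.0316
realised/bound (from unrounded values) ≈ 0.0187


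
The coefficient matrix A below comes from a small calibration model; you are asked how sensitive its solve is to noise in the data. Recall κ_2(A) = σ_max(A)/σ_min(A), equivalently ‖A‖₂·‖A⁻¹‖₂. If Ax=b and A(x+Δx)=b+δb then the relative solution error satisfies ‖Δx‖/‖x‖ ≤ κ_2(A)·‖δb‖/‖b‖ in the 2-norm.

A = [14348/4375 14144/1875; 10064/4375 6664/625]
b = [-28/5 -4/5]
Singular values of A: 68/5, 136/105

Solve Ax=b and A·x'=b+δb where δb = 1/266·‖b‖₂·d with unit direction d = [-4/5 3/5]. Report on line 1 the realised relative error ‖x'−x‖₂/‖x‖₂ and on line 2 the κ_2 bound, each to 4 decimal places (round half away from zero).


0.0053
0.0395

σ_max = 68/5, σ_min = 136/105
condition number: (68/5) ÷ (136/105) = 10.5000
worst-case relative error ≤ 10.5000 × 1/266 = 0.0395
solve Ax = b  →  x = [-3.0471 0.5824]
‖b‖₂ = 5.6569 and ‖x‖₂ = 3.1022
δb = ε·‖b‖·d = [-0.0170 0.0128]; solving A·Δx = δb gives ‖Δx‖ = 0.0164
relative error = 0.0053
so the bound overstates the realised error by a factor of ≈ 7.4582 (computed from the unrounded values)


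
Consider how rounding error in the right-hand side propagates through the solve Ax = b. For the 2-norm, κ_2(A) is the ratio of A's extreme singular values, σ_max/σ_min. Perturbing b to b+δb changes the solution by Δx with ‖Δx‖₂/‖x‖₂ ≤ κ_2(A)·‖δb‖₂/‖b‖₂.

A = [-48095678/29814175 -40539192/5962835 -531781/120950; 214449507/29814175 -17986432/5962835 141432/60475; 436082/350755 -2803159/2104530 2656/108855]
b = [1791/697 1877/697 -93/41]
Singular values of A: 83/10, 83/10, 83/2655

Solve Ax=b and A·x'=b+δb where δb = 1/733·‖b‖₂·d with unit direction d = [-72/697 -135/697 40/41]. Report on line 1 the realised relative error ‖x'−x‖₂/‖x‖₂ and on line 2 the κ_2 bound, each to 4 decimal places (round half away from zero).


from the listed singular values, σ₁ = 83/10, σ_n = 83/2655
κ = σ_max/σ_min = (83/10)/(83/2655) = 265.5000
worst-case relative error ≤ 265.5000 × 1/733 = 0.3622
solve Ax = b  →  x = [41.8741 39.3810 -76.8434]
‖b‖₂ = 4.3589 and ‖x‖₂ = 95.9646
Δx = A⁻¹·δb where δb = 1/733·4.3589·d; ‖Δx‖ = 0.1902
relative error = 0.0020
tightness: 0.0020 against a bound of 0.3622 (unrounded ratio ≈ 0.0055)

0.0020
0.3622


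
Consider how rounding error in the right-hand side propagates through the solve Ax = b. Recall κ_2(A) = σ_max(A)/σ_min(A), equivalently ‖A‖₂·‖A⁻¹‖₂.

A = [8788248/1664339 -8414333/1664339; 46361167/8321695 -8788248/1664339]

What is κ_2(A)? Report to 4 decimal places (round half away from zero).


M = AᵀA = [4851593791129/82343172025 -924101853696/16468634405; -924101853696/16468634405 176021763073/3293726881]. tr(M)=11001352994/97911025, det(M)=7890481/97911025
solving λ² − 11001352994/97911025·λ + 7890481/97911025 = 0 gives λ = 2809/25, 2809/3916441
σ_max=√(2809/25)=(53/5), σ_min=√(2809/3916441)=(53/1979) → κ = 395.8000

395.8000


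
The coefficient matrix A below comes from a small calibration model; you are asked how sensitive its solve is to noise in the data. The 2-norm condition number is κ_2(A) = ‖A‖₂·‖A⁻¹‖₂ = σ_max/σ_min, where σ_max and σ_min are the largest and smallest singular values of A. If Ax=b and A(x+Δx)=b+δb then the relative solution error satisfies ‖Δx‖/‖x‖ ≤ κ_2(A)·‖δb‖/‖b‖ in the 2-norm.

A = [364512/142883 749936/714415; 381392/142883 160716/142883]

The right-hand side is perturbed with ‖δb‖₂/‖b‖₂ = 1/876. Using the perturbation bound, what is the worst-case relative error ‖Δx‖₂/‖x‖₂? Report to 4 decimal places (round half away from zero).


form AᵀA = [330949888/24275329 689464512/121376645; 689464512/121376645 1436557456/606883225] with trace 57457424/3591025 and determinant 16384/3591025
solving λ² − 57457424/3591025·λ + 16384/3591025 = 0 gives λ = 16, 1024/3591025
σ_max=√16=4, σ_min=√(1024/3591025)=(32/1895) → κ = 236.8750
perturbation bound = 236.8750·1/876 = 0.2704

0.2704


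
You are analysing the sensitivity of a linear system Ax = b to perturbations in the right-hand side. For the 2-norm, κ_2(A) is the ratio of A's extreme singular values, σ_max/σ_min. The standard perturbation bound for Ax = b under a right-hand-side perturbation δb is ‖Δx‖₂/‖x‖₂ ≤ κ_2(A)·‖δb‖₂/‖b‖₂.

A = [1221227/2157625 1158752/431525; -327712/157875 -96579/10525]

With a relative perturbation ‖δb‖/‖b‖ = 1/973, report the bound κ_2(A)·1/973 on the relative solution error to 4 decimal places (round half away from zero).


M = AᵀA = [310326102289/67036977225 30639525952/1489710605; 30639525952/1489710605 27235582633/297942121]. tr(M)=3830060794/39879225, det(M)=5764801/39879225
char-poly roots: 2401/25 and 2401/1595169
σ_max=√(2401/25)=(49/5), σ_min=√(2401/1595169)=(49/1263) → κ = 252.6000
bound on ‖Δx‖/‖x‖: κ·ε = 252.6000·1/973 = 0.2596

0.2596


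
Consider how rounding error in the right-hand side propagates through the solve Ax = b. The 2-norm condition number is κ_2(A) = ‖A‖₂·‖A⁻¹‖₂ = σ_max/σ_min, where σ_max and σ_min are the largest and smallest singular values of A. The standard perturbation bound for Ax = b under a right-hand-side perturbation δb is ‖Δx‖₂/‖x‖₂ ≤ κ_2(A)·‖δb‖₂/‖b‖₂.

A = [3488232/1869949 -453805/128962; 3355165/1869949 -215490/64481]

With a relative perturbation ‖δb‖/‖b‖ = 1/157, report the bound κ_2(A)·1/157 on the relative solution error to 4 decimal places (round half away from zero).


form AᵀA = [27853620289/4157799361 -52223898870/4157799361; -52223898870/4157799361 391682738425/16631197444] with trace 1740820829/57547396 and determinant 366025/57547396
eigenvalues of AᵀA: λ = (tr ± √(tr²−4·det))/2 = 121/4, 3025/14386849
so κ_2 = √((121/4) / (3025/14386849)) = 379.3000
worst-case relative error ≤ 379.3000 × 1/157 = 2.4159

2.4159


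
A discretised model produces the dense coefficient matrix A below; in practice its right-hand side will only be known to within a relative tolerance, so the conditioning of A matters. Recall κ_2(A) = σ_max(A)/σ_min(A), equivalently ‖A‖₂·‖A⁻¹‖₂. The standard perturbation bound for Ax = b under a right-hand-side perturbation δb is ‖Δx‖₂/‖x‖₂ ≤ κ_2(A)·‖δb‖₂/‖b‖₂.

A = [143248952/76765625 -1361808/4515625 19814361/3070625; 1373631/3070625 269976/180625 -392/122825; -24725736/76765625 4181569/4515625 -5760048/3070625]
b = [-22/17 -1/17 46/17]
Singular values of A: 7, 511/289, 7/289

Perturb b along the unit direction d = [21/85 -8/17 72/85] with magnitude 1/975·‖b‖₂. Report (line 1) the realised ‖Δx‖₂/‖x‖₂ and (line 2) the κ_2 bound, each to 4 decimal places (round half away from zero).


0.0015
0.2964

σ_max = 7, σ_min = 7/289
κ = σ_max/σ_min = 7/(7/289) = 289.0000
bound on ‖Δx‖/‖x‖: κ·ε = 289.0000·1/975 = 0.2964
solve Ax = b  →  x = [-76.0163 22.7605 22.8457]
‖b‖ = 3.0000, ‖x‖ = 82.5739
re-solving with b+δb shifts x by Δx of norm 0.1270
relative error = 0.0015
realised/bound (from unrounded values) ≈ 0.0052


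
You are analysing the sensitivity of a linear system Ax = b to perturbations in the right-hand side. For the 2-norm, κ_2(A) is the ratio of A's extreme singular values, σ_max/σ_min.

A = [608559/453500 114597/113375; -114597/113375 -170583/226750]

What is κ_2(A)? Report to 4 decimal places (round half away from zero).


362.8000

form AᵀA = [23218544601/8226490000 4353425433/2056622500; 4353425433/2056622500 3265137981/2056622500] with trace 1451163861/329059600 and determinant 194481/1316238400
eigenvalues of AᵀA: λ = (tr ± √(tr²−4·det))/2 = 441/100, 441/13162384
κ_2(A) = √(λ_max/λ_min) = √((441/100) / (441/13162384)) = 362.8000


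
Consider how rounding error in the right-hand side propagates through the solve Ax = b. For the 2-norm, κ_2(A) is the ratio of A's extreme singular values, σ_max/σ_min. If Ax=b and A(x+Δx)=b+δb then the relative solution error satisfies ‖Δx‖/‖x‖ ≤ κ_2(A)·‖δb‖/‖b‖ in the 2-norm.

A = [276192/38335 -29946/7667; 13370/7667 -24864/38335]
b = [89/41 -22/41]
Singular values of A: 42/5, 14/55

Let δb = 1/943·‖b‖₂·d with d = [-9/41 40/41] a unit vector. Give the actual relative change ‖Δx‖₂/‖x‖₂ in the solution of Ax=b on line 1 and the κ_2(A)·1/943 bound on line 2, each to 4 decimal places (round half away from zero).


0.0024
0.0350

σ_max = 42/5, σ_min = 14/55
κ_2(A) = (42/5) / (14/55) = 33.0000
perturbation bound = 33.0000·1/943 = 0.0350
solve Ax = b  →  x = [-1.6387 -3.5784]
‖b‖₂ = 2.2361 and ‖x‖₂ = 3.9358
with δb = [-0.0005 0.0023], A·Δx = δb → ‖Δx‖ = 0.0093
relative error = 0.0024
realised/bound (from unrounded values) ≈ 0.0676


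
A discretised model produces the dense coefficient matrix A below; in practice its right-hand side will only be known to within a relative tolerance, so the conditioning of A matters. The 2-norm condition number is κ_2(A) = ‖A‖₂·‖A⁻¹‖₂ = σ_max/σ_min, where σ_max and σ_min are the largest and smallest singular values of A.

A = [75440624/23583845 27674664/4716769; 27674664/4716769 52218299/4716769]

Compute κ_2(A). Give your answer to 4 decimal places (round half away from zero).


204.0125

M = AᵀA = [85946240267584/1924559671225 32226343662744/384911934245; 32226343662744/384911934245 12085251826873/76982386849]. tr(M)=1342828844081/6659376025, det(M)=6505390336/6659376025
λ_max, λ_min = (1342828844081/6659376025 ± √1803016017134167308356961/44347289042344800625)/2 = 5041/25, 1290496/266375041
σ_max=√(5041/25)=(71/5), σ_min=√(1290496/266375041)=(1136/16321) → κ = 204.0125


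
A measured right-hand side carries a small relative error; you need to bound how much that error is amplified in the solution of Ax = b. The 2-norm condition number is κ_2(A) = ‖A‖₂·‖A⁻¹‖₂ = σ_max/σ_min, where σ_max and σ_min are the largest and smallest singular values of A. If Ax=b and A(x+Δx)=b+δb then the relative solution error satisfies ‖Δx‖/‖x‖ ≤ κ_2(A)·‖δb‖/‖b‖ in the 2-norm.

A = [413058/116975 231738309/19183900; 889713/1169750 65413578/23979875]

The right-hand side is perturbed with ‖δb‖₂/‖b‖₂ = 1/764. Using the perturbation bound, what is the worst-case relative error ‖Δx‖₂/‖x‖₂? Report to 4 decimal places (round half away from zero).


0.4899

AᵀA = [17853280358769/1368315062500 30602837590479/684157531250; 30602837590479/684157531250 839398617158049/5473260250000]; tr = 1457298781749/8757216400, det = 276922881/1401154624
solving λ² − 1457298781749/8757216400·λ + 276922881/1401154624 = 0 gives λ = 16641/100, 416025/350288656
so κ_2 = √((16641/100) / (416025/350288656)) = 374.3200
κ_2(A)·‖δb‖/‖b‖ = 0.4899


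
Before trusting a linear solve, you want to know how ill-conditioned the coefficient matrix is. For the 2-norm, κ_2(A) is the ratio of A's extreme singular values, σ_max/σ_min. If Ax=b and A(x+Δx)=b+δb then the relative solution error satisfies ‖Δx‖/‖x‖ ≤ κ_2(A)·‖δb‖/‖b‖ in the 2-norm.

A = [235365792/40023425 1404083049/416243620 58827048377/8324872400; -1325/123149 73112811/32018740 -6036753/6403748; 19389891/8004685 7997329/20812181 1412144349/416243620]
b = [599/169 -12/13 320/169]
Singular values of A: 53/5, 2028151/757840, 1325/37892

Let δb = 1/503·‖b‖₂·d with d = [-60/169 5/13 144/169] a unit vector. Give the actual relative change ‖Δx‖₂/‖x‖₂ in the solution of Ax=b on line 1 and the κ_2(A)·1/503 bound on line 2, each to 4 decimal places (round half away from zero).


largest singular value 53/5, smallest 1325/37892
κ_2(A) = (53/5) / (1325/37892) = 303.1360
bound on ‖Δx‖/‖x‖: κ·ε = 303.1360·1/503 = 0.6027
solve Ax = b  →  x = [0.2264 -0.2288 0.4224]
2-norm of b is 4.1231; of x, 0.5311
re-solving with b+δb shifts x by Δx of norm 0.2344
realised ‖Δx‖/‖x‖ = 0.4414
so the bound overstates the realised error by a factor of ≈ 1.3653 (computed from the unrounded values)

0.4414
0.6027


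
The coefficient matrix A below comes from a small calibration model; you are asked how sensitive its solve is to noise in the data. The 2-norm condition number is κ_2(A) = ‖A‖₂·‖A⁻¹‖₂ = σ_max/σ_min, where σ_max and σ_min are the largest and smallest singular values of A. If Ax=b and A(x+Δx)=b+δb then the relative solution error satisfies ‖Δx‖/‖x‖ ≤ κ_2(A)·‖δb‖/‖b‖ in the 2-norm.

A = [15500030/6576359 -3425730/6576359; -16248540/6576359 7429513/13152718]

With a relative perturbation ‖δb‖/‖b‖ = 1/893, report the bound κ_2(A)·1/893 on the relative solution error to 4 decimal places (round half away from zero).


0.3097

form AᵀA = [599602832500/51425086441 -134908784010/51425086441; -134908784010/51425086441 121450853209/205700345764] with trace 1499025689/122367844 and determinant 60025/30591961
solving λ² − 1499025689/122367844·λ + 60025/30591961 = 0 gives λ = 49/4, 4900/30591961
κ = σ_max/σ_min = (7/2)/(70/5531) = 276.5500
κ_2(A)·‖δb‖/‖b‖ = 0.3097


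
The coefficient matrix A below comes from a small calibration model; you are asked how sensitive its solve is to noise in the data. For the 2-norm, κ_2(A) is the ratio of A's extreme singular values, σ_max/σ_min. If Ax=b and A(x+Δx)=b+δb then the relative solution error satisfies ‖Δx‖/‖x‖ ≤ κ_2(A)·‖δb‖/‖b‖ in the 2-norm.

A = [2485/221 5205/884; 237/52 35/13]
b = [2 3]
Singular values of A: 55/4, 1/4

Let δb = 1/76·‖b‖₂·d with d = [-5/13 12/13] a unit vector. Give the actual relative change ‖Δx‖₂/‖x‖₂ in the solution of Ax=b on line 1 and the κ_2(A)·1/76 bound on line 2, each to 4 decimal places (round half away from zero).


0.0237
0.7237

from the listed singular values, σ₁ = 55/4, σ_n = 1/4
condition number: (55/4) ÷ (1/4) = 55.0000
bound on ‖Δx‖/‖x‖: κ·ε = 55.0000·1/76 = 0.7237
solve Ax = b  →  x = [-3.5722 7.1615]
‖b‖ = 3.6056, ‖x‖ = 8.0030
with δb = [-0.0182 0.0438], A·Δx = δb → ‖Δx‖ = 0.1898
realised ‖Δx‖/‖x‖ = 0.0237
realised/bound (from unrounded values) ≈ 0.0328


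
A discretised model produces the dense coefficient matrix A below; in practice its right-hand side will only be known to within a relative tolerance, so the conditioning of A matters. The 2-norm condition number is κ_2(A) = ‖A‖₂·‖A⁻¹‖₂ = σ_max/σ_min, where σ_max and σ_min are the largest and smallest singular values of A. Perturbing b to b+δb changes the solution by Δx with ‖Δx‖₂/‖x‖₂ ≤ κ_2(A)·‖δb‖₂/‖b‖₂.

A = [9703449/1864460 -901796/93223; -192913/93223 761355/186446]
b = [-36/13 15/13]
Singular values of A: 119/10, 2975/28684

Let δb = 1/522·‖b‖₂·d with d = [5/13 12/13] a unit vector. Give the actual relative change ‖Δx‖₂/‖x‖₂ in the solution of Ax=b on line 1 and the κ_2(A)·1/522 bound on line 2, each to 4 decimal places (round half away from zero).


from the listed singular values, σ₁ = 119/10, σ_n = 2975/28684
κ_2(A) = (119/10) / (2975/28684) = 114.7360
κ_2(A)·‖δb‖/‖b‖ = 0.2198
solve Ax = b  →  x = [-0.1186 0.2224]
2-norm of b is 3.0000; of x, 0.2521
re-solving with b+δb shifts x by Δx of norm 0.0554
relative error = 0.2198
tightness: 0.2198 against a bound of 0.2198; the bound is attained (ratio 1)

0.2198
0.2198


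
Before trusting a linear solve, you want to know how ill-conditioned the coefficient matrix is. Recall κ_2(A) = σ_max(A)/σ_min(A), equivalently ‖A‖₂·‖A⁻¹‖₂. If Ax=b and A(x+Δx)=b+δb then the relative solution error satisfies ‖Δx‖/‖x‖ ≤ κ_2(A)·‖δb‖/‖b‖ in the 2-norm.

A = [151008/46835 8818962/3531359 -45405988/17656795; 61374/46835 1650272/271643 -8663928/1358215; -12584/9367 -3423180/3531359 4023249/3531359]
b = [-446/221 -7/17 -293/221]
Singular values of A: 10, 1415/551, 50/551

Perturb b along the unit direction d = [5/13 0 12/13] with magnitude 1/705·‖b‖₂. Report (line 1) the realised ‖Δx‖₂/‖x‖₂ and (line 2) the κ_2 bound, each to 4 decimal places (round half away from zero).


from the listed singular values, σ₁ = 10, σ_n = 50/551
κ_2(A) = 10 / (50/551) = 110.2000
worst-case relative error ≤ 110.2000 × 1/705 = 0.1563
solve Ax = b  →  x = [-0.4018 -15.9510 -15.2094]
‖b‖ = 2.4495, ‖x‖ = 22.0437
δb = ε·‖b‖·d = [0.0013 0.0000 0.0032]; solving A·Δx = δb gives ‖Δx‖ = 0.0383
relative error = 0.0017
tightness: 0.0017 against a bound of 0.1563 (unrounded ratio ≈ 0.0111)

0.0017
0.1563


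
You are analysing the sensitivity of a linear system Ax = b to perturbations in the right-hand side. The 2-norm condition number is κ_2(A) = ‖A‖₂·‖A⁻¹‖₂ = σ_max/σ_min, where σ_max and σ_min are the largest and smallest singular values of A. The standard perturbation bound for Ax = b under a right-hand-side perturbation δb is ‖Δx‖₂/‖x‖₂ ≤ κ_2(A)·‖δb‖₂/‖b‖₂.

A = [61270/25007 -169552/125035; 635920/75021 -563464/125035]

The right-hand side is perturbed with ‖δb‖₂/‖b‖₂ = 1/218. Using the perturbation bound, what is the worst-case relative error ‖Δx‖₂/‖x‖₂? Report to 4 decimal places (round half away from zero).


form AᵀA = [438180362500/5628150441 -77896676000/1876050147; -77896676000/1876050147 13849582400/625350049] with trace 1947496900/19474569 and determinant 4000000/19474569
solving λ² − 1947496900/19474569·λ + 4000000/19474569 = 0 gives λ = 100, 40000/19474569
κ_2(A) = √(λ_max/λ_min) = √(100 / (40000/19474569)) = 220.6500
worst-case relative error ≤ 220.6500 × 1/218 = 1.0122

1.0122


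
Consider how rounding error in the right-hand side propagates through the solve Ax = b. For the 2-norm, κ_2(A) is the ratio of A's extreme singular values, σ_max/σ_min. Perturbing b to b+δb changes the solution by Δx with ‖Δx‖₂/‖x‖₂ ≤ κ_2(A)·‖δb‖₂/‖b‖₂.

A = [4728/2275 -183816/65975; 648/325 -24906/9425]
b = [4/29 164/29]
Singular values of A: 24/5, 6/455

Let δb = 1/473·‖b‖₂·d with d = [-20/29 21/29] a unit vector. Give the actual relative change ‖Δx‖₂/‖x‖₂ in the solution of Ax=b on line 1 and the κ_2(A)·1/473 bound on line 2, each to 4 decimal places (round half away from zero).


σ_max = 24/5, σ_min = 6/455
κ = σ_max/σ_min = (24/5)/(6/455) = 364.0000
perturbation bound = 364.0000·1/473 = 0.7696
solve Ax = b  →  x = [243.1667 181.3333]
‖b‖₂ = 5.6569 and ‖x‖₂ = 303.3345
re-solving with b+δb shifts x by Δx of norm 0.9069
dividing the unrounded norms, ‖Δx‖/‖x‖ = 0.0030
realised/bound (from unrounded values) ≈ 0.0039

0.0030
0.7696


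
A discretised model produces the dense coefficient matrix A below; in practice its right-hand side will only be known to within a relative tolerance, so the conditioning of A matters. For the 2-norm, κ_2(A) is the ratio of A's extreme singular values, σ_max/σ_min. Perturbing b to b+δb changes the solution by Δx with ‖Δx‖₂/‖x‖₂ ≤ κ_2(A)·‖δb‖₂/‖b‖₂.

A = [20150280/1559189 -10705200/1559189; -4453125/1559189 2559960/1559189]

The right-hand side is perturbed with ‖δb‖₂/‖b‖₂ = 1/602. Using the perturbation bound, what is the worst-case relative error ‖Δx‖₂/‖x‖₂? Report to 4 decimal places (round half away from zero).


form AᵀA = [253339742025/1446204841 -135105651000/1446204841; -135105651000/1446204841 72072993600/1446204841] with trace 1125995625/5004169 and determinant 12960000/5004169
char-poly roots: 225 and 57600/5004169
σ_max=√225=15, σ_min=√(57600/5004169)=(240/2237) → κ = 139.8125
κ_2(A)·‖δb‖/‖b‖ = 0.2322

0.2322


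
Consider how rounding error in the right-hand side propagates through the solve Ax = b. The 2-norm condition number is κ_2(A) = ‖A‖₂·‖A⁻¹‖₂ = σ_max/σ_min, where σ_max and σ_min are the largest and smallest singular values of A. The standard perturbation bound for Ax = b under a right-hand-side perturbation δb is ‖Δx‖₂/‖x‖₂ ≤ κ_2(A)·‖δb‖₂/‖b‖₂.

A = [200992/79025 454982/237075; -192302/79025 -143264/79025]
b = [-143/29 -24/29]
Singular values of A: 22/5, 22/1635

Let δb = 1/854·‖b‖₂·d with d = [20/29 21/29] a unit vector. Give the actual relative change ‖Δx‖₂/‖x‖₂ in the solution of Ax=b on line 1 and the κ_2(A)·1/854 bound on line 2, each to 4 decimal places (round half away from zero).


σ_max = 22/5, σ_min = 22/1635
κ_2(A) = (22/5) / (22/1635) = 327.0000
κ_2(A)·‖δb‖/‖b‖ = 0.3829
solve Ax = b  →  x = [177.8182 -238.2273]
‖b‖ = 5.0000, ‖x‖ = 297.2735
re-solving with b+δb shifts x by Δx of norm 0.4351
realised ‖Δx‖/‖x‖ = 0.0015
so the bound overstates the realised error by a factor of ≈ 261.6007 (computed from the unrounded values)

0.0015
0.3829


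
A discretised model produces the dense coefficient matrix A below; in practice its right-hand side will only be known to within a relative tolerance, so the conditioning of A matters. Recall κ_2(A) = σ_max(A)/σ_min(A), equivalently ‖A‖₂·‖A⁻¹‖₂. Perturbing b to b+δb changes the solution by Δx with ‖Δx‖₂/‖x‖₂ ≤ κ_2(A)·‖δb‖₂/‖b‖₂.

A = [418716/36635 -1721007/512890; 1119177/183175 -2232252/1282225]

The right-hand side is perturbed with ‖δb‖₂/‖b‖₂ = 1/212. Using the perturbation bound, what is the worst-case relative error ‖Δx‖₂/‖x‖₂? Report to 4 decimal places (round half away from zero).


1.4231

form AᵀA = [19500464961/116100625 -39812974686/812704375; -39812974686/812704375 325184855769/22755722500] with trace 6635641581/36409156 and determinant 13286025/36409156
solving λ² − 6635641581/36409156·λ + 13286025/36409156 = 0 gives λ = 729/4, 18225/9102289
κ_2(A) = √(λ_max/λ_min) = √((729/4) / (18225/9102289)) = 301.7000
perturbation bound = 301.7000·1/212 = 1.4231


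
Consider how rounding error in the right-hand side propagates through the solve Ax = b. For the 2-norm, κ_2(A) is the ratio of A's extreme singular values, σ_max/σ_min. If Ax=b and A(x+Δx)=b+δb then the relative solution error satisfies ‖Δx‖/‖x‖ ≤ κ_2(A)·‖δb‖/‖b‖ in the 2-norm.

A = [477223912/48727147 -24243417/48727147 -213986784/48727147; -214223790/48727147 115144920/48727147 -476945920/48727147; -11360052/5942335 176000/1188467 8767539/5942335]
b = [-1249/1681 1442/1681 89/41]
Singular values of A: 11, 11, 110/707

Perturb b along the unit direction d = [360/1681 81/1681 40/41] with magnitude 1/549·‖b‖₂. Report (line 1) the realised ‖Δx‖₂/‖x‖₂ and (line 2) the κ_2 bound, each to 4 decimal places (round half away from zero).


0.0022
0.1288

largest singular value 11, smallest 110/707
condition number: 11 ÷ (110/707) = 70.7000
κ_2(A)·‖δb‖/‖b‖ = 0.1288
solve Ax = b  →  x = [1.5671 12.5610 2.2410]
‖b‖ = 2.4495, ‖x‖ = 12.8552
with δb = [0.0010 0.0002 0.0044], A·Δx = δb → ‖Δx‖ = 0.0287
realised ‖Δx‖/‖x‖ = 0.0022
tightness: 0.0022 against a bound of 0.1288 (unrounded ratio ≈ 0.0173)


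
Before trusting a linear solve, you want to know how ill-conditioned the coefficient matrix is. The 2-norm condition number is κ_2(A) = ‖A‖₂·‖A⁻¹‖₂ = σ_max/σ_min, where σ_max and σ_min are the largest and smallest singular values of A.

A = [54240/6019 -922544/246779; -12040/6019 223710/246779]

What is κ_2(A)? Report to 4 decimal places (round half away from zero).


144.6875

M = AᵀA = [3086939200/36228361 -1286152560/36228361; -1286152560/36228361 536069956/36228361]. tr(M)=21437924/214369, det(M)=102400/214369
char-poly roots: 100 and 1024/214369
so κ_2 = √(100 / (1024/214369)) = 144.6875


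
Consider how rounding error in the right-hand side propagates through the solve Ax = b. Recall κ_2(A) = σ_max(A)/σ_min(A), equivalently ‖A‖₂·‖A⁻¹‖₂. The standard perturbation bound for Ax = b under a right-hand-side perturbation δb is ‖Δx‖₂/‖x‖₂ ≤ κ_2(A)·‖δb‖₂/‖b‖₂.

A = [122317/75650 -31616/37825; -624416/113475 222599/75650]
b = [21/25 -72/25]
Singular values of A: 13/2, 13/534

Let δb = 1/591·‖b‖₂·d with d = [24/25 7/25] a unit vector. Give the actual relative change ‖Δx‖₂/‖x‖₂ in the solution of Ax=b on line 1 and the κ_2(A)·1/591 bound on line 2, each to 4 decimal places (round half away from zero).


0.4518
0.4518

σ_max = 13/2, σ_min = 13/534
κ_2(A) = (13/2) / (13/534) = 267.0000
bound on ‖Δx‖/‖x‖: κ·ε = 267.0000·1/591 = 0.4518
solve Ax = b  →  x = [0.4072 -0.2172]
‖b‖₂ = 3.0000 and ‖x‖₂ = 0.4615
δb = ε·‖b‖·d = [0.0049 0.0014]; solving A·Δx = δb gives ‖Δx‖ = 0.2085
realised ‖Δx‖/‖x‖ = 0.4518
tightness: 0.4518 against a bound of 0.4518; the bound is attained (ratio 1)


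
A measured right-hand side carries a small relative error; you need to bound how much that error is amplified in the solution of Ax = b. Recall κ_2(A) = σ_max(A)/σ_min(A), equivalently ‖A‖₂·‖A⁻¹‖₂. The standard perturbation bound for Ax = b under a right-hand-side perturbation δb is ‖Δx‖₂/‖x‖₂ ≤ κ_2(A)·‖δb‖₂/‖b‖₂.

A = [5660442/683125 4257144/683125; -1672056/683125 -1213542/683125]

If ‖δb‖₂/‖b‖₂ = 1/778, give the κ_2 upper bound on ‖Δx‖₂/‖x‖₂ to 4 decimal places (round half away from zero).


form AᵀA = [55738199844/746655625 41802283008/746655625; 41802283008/746655625 31353534756/746655625] with trace 3483669384/29866225 and determinant 8503056/29866225
char-poly roots: 2916/25 and 2916/1194649
κ_2(A) = √(λ_max/λ_min) = √((2916/25) / (2916/1194649)) = 218.6000
perturbation bound = 218.6000·1/778 = 0.2810

0.2810


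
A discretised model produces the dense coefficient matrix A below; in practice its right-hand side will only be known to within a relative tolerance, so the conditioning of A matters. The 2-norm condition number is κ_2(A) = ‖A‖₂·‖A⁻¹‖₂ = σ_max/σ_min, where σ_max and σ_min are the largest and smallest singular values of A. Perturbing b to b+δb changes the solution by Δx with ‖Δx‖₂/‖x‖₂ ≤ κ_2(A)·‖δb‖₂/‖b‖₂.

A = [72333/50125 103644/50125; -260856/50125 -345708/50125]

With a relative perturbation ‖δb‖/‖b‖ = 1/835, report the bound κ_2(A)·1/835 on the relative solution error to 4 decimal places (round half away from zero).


0.1201

M = AᵀA = [23448933/804005 31256604/804005; 31256604/804005 41681952/804005]. tr(M)=13026177/160801, det(M)=104976/160801
eigenvalues of AᵀA: λ = (tr ± √(tr²−4·det))/2 = 81, 1296/160801
κ_2(A) = √(λ_max/λ_min) = √(81 / (1296/160801)) = 100.2500
perturbation bound = 100.2500·1/835 = 0.1201


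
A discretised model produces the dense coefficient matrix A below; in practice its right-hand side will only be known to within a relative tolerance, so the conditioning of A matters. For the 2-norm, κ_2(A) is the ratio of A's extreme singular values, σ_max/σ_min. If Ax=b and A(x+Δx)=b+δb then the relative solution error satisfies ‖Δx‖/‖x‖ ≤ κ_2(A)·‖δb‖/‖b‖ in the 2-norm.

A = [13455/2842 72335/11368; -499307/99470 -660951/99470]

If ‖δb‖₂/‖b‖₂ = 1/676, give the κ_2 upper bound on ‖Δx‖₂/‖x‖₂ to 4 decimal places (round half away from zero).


0.4059

form AᵀA = [280070057/5882450 2987303733/47059600; 2987303733/47059600 15932617201/188238400] with trace 995794361/7529536 and determinant 6996025/30118144
char-poly roots: 529/4 and 13225/7529536
σ_max=√(529/4)=(23/2), σ_min=√(13225/7529536)=(115/2744) → κ = 274.4000
κ_2(A)·‖δb‖/‖b‖ = 0.4059


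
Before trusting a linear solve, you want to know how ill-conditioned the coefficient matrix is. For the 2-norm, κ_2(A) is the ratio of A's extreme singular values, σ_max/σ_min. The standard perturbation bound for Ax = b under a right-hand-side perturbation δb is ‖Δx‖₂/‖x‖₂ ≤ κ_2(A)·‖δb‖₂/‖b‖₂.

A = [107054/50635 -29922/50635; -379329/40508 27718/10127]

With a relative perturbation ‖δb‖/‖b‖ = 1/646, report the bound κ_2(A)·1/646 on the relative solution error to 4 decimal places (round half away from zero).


form AᵀA = [2249037001/24403600 -81995571/3050450; -81995571/3050450 11958664/1525225] with trace 97615025/976144 and determinant 15625/244036
solving λ² − 97615025/976144·λ + 15625/244036 = 0 gives λ = 100, 625/976144
so κ_2 = √(100 / (625/976144)) = 395.2000
perturbation bound = 395.2000·1/646 = 0.6118

0.6118
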